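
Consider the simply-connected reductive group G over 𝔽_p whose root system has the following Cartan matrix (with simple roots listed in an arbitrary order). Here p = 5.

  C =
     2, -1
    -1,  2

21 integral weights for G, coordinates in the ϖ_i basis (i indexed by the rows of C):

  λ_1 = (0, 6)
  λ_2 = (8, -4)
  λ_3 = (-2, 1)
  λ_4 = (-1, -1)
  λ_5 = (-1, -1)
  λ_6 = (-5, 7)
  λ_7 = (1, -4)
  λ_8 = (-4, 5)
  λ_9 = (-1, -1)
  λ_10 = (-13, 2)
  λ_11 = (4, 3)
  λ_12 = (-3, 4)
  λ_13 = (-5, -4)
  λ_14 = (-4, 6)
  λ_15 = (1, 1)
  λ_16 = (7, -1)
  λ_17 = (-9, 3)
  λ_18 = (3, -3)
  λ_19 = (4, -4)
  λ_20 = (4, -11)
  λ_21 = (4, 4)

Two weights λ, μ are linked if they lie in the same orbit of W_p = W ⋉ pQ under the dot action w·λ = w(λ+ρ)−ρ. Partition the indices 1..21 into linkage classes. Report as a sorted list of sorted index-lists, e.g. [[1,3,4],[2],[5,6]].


A_2 Cartan matrix, 2 simple roots permuted; ρ=(1,1).

Folding the 21 weights λ_j+ρ into Ā_5 (reps in the given 2-coord order):

  [1] (2, 2) · [2] (1, 1) · [3] (1, 1) · [4] (0, 0) · [5] (0, 0) · [6] (1, 1) · [7] (1, 2) · [8] (2, 2) · [9] (0, 0) · [10] (2, 2) · [11] (1, 0) · [12] (2, 3) · [13] (1, 2) · [14] (1, 2) · [15] (2, 2) · [16] (2, 3) · [17] (1, 1) · [18] (2, 2) · [19] (2, 3) · [20] (0, 0) · [21] (0, 0)

6 distinct reps among the 21 weights ⇒ 6 W_5-linkage classes:

[[1, 8, 10, 15, 18], [2, 3, 6, 17], [4, 5, 9, 20, 21], [7, 13, 14], [11], [12, 16, 19]]


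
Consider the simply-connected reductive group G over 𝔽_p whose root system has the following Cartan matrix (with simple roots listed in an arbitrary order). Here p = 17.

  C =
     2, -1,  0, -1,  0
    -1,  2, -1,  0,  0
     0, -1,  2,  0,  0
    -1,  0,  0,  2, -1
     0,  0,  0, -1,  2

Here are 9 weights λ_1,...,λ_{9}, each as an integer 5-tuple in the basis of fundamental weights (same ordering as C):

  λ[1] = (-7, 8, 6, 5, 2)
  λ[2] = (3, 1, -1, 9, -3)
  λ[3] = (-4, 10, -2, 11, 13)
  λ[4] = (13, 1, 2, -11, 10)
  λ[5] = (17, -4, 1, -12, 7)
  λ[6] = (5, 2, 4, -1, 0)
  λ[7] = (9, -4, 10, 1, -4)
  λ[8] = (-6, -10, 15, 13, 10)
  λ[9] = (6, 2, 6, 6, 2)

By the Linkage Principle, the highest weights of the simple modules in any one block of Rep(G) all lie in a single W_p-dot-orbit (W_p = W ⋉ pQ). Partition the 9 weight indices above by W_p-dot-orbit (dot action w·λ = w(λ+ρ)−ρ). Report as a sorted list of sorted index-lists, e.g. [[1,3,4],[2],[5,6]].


Cartan matrix: type A_5 (|W|=720); un-permuting the 5 rows.

Ā_17 reps of the 9 weights (A_5, coords as presented):

    [1] (6, 3, 5, 0, 1)
    [2] (4, 2, 0, 8, 2)
    [3] (6, 3, 5, 0, 1)
    [4] (4, 2, 0, 8, 2)
    [5] (4, 2, 0, 8, 2)
    [6] (6, 3, 5, 0, 1)
    [7] (6, 3, 5, 0, 1)
    [8] (6, 3, 5, 0, 1)
    [9] (7, 0, 3, 0, 7)

Partition of {1..9} into 3 W_17-dot-orbits:

[[1, 3, 6, 7, 8], [2, 4, 5], [9]]


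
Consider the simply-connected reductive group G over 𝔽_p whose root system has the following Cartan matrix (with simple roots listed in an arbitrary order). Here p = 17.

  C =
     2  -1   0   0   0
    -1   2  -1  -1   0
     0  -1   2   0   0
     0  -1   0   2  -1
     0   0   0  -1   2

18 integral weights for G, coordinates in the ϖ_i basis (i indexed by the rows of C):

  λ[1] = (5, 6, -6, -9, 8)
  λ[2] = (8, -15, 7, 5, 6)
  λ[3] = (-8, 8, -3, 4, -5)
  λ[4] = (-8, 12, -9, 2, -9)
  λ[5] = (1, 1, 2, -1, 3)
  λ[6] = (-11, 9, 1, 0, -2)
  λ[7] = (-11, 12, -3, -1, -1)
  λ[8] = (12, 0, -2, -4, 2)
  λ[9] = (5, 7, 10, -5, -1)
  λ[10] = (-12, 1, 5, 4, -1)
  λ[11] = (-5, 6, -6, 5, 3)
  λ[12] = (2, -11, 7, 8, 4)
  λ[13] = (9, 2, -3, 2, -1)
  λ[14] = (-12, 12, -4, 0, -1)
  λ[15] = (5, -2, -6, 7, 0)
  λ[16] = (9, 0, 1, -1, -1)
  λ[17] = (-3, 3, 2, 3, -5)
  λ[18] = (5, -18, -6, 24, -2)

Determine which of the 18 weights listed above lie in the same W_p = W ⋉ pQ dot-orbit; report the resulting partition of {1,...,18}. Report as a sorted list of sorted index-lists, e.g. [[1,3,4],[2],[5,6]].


Root system D_5: the 5×5 matrix C matches after relabeling.

Alcove-folded reps (p=17, 18 weights, presented ϖ-order):

    λ_1 → (0, 5, 1, 2, 1)
    λ_2 → (0, 5, 1, 2, 1)
    λ_3 → (7, 0, 2, 1, 4)
    λ_4 → (0, 5, 1, 2, 1)
    λ_5 → (2, 2, 3, 0, 4)
    λ_6 → (10, 0, 2, 0, 1)
    λ_7 → (10, 1, 2, 0, 0)
    λ_8 → (10, 1, 2, 0, 0)
    λ_9 → (2, 2, 3, 0, 4)
    λ_10 → (2, 2, 3, 0, 4)
    λ_11 → (2, 2, 3, 0, 4)
    λ_12 → (7, 0, 2, 1, 4)
    λ_13 → (10, 1, 2, 0, 0)
    λ_14 → (10, 1, 2, 0, 0)
    λ_15 → (0, 5, 1, 2, 1)
    λ_16 → (10, 1, 2, 0, 0)
    λ_17 → (2, 2, 3, 0, 4)
    λ_18 → (0, 5, 1, 2, 1)

These 18 weights hit 5 W_17-dot-orbits; sizes (5, 2, 5, 1, 5):

[[1, 2, 4, 15, 18], [3, 12], [5, 9, 10, 11, 17], [6], [7, 8, 13, 14, 16]]


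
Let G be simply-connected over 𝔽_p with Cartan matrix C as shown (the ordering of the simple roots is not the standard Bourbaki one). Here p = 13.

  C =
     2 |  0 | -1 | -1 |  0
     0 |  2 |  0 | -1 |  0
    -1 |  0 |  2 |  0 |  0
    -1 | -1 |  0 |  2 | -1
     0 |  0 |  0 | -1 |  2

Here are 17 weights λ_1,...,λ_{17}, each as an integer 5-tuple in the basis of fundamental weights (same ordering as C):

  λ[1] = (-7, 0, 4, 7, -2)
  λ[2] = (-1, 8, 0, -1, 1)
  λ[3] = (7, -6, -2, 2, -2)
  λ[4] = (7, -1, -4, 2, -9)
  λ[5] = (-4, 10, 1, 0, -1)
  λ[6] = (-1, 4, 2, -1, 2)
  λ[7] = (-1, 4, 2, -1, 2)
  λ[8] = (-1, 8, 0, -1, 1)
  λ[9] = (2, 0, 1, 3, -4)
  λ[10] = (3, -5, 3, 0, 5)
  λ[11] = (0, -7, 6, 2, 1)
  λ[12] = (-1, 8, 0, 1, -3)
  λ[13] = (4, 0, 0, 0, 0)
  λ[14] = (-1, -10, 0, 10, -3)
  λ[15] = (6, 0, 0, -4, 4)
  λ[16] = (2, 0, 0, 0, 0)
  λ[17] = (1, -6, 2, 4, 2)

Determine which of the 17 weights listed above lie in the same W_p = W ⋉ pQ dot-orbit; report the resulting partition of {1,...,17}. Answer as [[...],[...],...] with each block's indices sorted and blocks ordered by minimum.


C ↔ D_5 under row/col permutation; |W(D_5)| = 1920.

Ā_13 reps of the 17 weights (D_5, coords as presented):

  1: (3, 1, 1, 1, 1) · 2: (0, 9, 1, 0, 2) · 3: (2, 2, 1, 1, 2) · 4: (0, 5, 3, 0, 3) · 5: (0, 9, 1, 0, 2) · 6: (0, 5, 3, 0, 3) · 7: (0, 5, 3, 0, 3) · 8: (0, 9, 1, 0, 2) · 9: (2, 1, 2, 1, 3) · 10: (2, 1, 2, 1, 3) · 11: (2, 3, 5, 0, 1) · 12: (0, 9, 1, 0, 2) · 13: (3, 1, 1, 1, 1) · 14: (0, 9, 1, 0, 2) · 15: (2, 2, 1, 1, 2) · 16: (3, 1, 1, 1, 1) · 17: (0, 5, 3, 0, 3)

Grouping the 17 weights by Ā_13-representative: 6 linkage classes.

[[1, 13, 16], [2, 5, 8, 12, 14], [3, 15], [4, 6, 7, 17], [9, 10], [11]]


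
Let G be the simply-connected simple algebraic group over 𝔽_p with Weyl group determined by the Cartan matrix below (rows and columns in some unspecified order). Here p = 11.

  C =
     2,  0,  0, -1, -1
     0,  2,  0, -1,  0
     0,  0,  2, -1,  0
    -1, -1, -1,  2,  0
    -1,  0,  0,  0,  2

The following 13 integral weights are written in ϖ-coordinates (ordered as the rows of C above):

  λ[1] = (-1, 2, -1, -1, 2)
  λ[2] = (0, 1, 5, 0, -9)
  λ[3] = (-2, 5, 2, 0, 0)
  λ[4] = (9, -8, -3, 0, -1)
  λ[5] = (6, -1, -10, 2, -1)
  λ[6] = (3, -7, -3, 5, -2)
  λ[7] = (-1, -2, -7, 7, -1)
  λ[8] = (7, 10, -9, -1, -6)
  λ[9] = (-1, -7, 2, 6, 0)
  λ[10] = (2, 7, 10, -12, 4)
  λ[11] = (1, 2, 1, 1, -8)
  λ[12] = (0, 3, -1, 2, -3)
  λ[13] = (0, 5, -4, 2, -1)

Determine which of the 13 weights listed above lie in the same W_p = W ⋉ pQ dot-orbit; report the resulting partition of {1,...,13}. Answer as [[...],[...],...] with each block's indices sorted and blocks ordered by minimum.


Type D_5, rank 5, |W|=1920; reorder rows/cols to standard.

W_11-reps of the 13 weights in Ā_11 (same 5-coord order as C):

  [1] (0, 3, 0, 0, 3)
  [2] (1, 4, 0, 2, 1)
  [3] (1, 6, 3, 0, 0)
  [4] (0, 1, 6, 1, 0)
  [5] (1, 6, 3, 0, 0)
  [6] (1, 4, 0, 2, 1)
  [7] (0, 1, 6, 1, 0)
  [8] (0, 3, 0, 0, 3)
  [9] (1, 6, 3, 0, 0)
  [10] (0, 3, 0, 0, 3)
  [11] (2, 0, 1, 2, 2)
  [12] (1, 4, 0, 2, 1)
  [13] (1, 6, 3, 0, 0)

Partition of {1..13} into 5 W_11-dot-orbits:

[[1, 8, 10], [2, 6, 12], [3, 5, 9, 13], [4, 7], [11]]


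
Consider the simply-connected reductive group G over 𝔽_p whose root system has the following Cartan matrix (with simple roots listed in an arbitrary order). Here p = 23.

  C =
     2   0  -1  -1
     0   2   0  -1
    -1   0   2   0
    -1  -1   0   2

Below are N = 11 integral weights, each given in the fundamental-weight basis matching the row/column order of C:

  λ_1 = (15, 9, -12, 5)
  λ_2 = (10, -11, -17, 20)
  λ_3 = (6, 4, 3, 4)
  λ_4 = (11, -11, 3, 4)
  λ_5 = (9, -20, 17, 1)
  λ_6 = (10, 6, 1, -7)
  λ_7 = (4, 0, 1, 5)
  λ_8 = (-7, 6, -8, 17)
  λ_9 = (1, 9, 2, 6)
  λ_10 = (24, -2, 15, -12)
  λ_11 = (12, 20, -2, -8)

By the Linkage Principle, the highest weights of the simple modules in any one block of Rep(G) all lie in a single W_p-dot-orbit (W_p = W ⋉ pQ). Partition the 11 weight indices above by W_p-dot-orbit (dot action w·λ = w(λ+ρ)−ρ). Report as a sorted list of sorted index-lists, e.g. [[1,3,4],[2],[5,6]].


Type A_4, rank 4, |W|=120; reorder rows/cols to standard.

Folding the 11 weights λ_j+ρ into Ā_23 (reps in the given 4-coord order):

  1: (5, 1, 2, 6) · 2: (5, 1, 2, 6) · 3: (7, 5, 4, 5) · 4: (7, 5, 4, 5) · 5: (7, 5, 4, 5) · 6: (5, 1, 2, 6) · 7: (5, 1, 2, 6) · 8: (7, 5, 4, 5) · 9: (2, 10, 3, 7) · 10: (5, 1, 2, 6) · 11: (2, 10, 3, 7)

The 11 indices split into 3 linkage classes (same alcove rep ⇔ same W_23-dot-orbit):

[[1, 2, 6, 7, 10], [3, 4, 5, 8], [9, 11]]


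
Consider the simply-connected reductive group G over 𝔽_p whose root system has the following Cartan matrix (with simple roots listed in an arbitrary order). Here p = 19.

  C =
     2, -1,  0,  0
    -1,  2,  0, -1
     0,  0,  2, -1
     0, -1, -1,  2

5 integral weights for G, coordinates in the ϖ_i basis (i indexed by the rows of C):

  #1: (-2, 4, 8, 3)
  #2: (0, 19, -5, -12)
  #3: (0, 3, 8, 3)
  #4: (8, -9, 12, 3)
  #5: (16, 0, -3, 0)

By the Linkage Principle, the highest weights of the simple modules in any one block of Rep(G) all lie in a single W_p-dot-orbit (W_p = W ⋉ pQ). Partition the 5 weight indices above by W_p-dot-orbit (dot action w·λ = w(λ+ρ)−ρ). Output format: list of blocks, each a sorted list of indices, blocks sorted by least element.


Type A_4, rank 4, |W|=120; reorder rows/cols to standard.

Each λ_j+ρ reduced to Ā_19; 4-tuples below use C's row order:

  λ_1+ρ ↦ (1, 4, 9, 4)
  λ_2+ρ ↦ (1, 4, 9, 4)
  λ_3+ρ ↦ (1, 4, 9, 4)
  λ_4+ρ ↦ (1, 4, 9, 4)
  λ_5+ρ ↦ (17, 0, 1, 1)

2 distinct reps among the 5 weights ⇒ 2 W_19-linkage classes:

[[1, 2, 3, 4], [5]]


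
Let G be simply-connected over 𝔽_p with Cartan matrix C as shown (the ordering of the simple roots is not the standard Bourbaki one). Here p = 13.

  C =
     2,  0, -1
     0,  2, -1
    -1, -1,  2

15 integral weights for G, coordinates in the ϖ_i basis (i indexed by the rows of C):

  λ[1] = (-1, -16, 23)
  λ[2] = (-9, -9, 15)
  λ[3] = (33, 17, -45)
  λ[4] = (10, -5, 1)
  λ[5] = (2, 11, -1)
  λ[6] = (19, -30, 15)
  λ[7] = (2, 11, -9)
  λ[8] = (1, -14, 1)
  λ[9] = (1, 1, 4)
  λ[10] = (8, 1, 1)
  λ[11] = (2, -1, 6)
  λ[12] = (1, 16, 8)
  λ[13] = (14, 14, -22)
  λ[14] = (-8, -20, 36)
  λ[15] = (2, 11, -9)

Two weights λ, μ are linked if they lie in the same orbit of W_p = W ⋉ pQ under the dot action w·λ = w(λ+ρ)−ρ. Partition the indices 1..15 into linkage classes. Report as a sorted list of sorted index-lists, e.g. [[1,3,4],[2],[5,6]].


Root system A_3: the 3×3 matrix C matches after relabeling.

Ā_13 reps of the 15 weights (A_3, coords as presented):

  1: (9, 2, 2) · 2: (5, 5, 0) · 3: (5, 5, 0) · 4: (9, 2, 2) · 5: (1, 10, 0) · 6: (3, 0, 7) · 7: (5, 4, 3) · 8: (9, 2, 2) · 9: (2, 2, 5) · 10: (9, 2, 2) · 11: (3, 0, 7) · 12: (9, 2, 2) · 13: (2, 2, 5) · 14: (2, 2, 5) · 15: (5, 4, 3)

The 15 indices split into 6 linkage classes (same alcove rep ⇔ same W_13-dot-orbit):

[[1, 4, 8, 10, 12], [2, 3], [5], [6, 11], [7, 15], [9, 13, 14]]


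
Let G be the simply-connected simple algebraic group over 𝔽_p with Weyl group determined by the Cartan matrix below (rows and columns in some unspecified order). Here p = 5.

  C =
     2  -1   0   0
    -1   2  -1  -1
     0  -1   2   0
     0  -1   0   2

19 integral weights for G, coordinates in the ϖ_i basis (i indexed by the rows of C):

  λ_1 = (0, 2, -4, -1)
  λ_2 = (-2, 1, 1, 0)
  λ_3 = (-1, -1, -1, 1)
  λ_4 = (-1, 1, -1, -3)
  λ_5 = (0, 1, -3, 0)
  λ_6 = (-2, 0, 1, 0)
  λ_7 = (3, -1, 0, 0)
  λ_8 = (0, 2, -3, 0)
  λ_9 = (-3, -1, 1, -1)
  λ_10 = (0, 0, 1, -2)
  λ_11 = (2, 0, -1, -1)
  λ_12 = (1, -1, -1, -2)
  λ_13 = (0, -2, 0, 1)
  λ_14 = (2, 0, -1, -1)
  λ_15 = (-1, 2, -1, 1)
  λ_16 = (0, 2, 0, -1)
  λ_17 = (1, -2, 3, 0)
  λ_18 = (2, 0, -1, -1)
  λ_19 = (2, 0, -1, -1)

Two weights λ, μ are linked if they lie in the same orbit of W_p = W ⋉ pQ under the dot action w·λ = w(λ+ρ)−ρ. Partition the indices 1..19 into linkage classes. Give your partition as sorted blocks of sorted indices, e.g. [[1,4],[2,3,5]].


Root system D_4: the 4×4 matrix C matches after relabeling.

Each λ_j+ρ reduced to Ā_5; 4-tuples below use C's row order:

  [1] (1, 0, 3, 0);  [2] (1, 0, 2, 1);  [3] (0, 0, 0, 2);  [4] (0, 0, 0, 2);  [5] (1, 0, 2, 1);  [6] (1, 0, 2, 1);  [7] (3, 1, 0, 0);  [8] (1, 0, 2, 1);  [9] (0, 0, 0, 2);  [10] (1, 0, 2, 1);  [11] (3, 1, 0, 0);  [12] (1, 0, 1, 0);  [13] (0, 1, 0, 1);  [14] (3, 1, 0, 0);  [15] (0, 0, 0, 2);  [16] (1, 0, 1, 0);  [17] (1, 0, 3, 0);  [18] (3, 1, 0, 0);  [19] (3, 1, 0, 0)

The 19 indices split into 6 linkage classes (same alcove rep ⇔ same W_5-dot-orbit):

[[1, 17], [2, 5, 6, 8, 10], [3, 4, 9, 15], [7, 11, 14, 18, 19], [12, 16], [13]]


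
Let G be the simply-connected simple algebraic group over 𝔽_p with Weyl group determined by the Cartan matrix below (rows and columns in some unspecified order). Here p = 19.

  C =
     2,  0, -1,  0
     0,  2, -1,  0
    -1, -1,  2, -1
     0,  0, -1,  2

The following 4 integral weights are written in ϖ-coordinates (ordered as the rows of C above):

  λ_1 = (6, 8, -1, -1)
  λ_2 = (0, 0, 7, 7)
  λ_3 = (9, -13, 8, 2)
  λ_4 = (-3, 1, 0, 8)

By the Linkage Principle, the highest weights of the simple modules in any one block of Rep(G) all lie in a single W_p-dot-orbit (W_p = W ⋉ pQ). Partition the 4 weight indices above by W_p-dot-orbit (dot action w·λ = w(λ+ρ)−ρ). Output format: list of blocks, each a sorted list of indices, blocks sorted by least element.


Cartan matrix: type D_4 (|W|=192); un-permuting the 4 rows.

λ_j+ρ reflected into Ā_19 (⟨·,θ^∨⟩≤19); 4-tuples as given:

  λ_1+ρ ↦ (7, 9, 0, 0) · λ_2+ρ ↦ (1, 1, 1, 8) · λ_3+ρ ↦ (7, 9, 0, 0) · λ_4+ρ ↦ (1, 1, 1, 8)

Partition of {1..4} into 2 W_19-dot-orbits:

[[1, 3], [2, 4]]


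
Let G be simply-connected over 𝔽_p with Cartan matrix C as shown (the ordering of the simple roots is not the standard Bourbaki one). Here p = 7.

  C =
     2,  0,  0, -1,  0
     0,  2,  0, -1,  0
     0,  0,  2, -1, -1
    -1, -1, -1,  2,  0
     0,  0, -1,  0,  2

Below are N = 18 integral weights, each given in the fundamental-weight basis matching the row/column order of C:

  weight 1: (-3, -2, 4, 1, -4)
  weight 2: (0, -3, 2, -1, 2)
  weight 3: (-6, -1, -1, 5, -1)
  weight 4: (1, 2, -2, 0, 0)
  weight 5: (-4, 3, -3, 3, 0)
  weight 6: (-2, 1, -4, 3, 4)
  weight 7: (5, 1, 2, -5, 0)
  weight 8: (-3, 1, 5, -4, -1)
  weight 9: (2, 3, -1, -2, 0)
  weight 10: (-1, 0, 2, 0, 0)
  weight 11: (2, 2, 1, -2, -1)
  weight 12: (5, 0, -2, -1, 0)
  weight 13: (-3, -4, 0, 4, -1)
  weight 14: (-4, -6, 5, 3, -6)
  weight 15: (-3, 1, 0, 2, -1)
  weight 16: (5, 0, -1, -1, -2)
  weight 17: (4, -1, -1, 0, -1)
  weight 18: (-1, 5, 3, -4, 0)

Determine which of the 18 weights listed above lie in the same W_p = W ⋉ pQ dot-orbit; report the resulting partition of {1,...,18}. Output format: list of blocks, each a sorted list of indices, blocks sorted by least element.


Type D_5, rank 5, |W|=1920; reorder rows/cols to standard.

W_7-reps of the 18 weights in Ā_7 (same 5-coord order as C):

  1: (1, 0, 0, 1, 3) · 2: (1, 0, 0, 1, 3) · 3: (5, 0, 0, 1, 0) · 4: (2, 3, 1, 0, 0) · 5: (2, 3, 1, 0, 0) · 6: (0, 1, 0, 1, 1) · 7: (2, 2, 0, 1, 0) · 8: (2, 2, 0, 1, 0) · 9: (2, 3, 1, 0, 0) · 10: (0, 1, 0, 1, 1) · 11: (2, 2, 0, 1, 0) · 12: (5, 0, 0, 1, 0) · 13: (2, 3, 1, 0, 0) · 14: (1, 1, 0, 0, 2) · 15: (2, 2, 0, 1, 0) · 16: (5, 0, 0, 1, 0) · 17: (5, 0, 0, 1, 0) · 18: (2, 2, 0, 1, 0)

Grouping the 18 weights by Ā_7-representative: 6 linkage classes.

[[1, 2], [3, 12, 16, 17], [4, 5, 9, 13], [6, 10], [7, 8, 11, 15, 18], [14]]


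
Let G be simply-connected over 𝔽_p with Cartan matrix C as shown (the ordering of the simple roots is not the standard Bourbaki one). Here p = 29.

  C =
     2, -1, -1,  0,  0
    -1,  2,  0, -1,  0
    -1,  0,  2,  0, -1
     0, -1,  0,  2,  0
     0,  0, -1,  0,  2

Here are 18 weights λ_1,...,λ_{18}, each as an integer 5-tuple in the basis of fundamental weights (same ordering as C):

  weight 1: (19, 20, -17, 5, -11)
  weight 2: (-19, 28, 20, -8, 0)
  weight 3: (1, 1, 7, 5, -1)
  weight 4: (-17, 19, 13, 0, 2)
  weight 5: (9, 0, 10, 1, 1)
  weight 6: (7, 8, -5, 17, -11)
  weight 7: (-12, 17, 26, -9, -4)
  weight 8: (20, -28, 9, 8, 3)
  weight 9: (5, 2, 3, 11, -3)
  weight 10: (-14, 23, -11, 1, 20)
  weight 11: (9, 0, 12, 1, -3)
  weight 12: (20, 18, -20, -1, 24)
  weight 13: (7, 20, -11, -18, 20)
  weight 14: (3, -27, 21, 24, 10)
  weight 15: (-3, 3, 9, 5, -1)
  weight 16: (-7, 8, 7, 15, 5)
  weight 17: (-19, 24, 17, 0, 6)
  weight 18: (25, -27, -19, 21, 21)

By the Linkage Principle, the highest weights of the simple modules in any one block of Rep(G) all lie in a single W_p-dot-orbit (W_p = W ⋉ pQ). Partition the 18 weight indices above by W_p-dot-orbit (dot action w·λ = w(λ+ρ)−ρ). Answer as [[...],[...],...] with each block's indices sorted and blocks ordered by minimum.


C ↔ A_5 under row/col permutation; |W(A_5)| = 720.

Alcove-folded reps (p=29, 18 weights, presented ϖ-order):

    1: (6, 3, 2, 12, 2)
    2: (18, 4, 0, 3, 3)
    3: (2, 2, 8, 6, 0)
    4: (14, 4, 2, 1, 1)
    5: (10, 1, 11, 2, 2)
    6: (6, 3, 2, 12, 2)
    7: (10, 1, 11, 2, 2)
    8: (6, 3, 2, 12, 2)
    9: (6, 3, 2, 12, 2)
    10: (10, 1, 11, 2, 2)
    11: (10, 1, 11, 2, 2)
    12: (2, 2, 8, 6, 0)
    13: (2, 2, 8, 6, 0)
    14: (18, 4, 0, 3, 3)
    15: (2, 2, 8, 6, 0)
    16: (6, 3, 2, 12, 2)
    17: (18, 4, 0, 3, 3)
    18: (18, 4, 0, 3, 3)

The 18 indices split into 5 linkage classes (same alcove rep ⇔ same W_29-dot-orbit):

[[1, 6, 8, 9, 16], [2, 14, 17, 18], [3, 12, 13, 15], [4], [5, 7, 10, 11]]


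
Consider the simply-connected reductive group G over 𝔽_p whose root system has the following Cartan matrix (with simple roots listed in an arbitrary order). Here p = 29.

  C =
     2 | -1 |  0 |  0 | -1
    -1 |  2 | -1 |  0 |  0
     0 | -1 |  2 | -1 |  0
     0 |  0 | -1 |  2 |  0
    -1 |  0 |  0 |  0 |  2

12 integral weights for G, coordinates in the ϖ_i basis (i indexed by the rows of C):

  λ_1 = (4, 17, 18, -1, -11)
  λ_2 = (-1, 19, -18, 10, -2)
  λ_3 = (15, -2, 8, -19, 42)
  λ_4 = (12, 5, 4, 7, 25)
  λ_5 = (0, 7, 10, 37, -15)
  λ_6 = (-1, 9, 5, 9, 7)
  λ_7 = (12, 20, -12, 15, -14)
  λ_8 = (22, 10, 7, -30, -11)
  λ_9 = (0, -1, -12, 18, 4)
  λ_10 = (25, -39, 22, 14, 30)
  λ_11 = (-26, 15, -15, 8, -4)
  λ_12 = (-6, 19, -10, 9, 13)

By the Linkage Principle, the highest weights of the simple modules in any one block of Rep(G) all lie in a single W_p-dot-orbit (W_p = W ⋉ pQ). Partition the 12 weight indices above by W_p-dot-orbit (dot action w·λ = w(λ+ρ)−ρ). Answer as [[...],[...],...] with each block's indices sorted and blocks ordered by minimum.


Cartan matrix: type A_5 (|W|=720); un-permuting the 5 rows.

W_29-reps of the 12 weights in Ā_29 (same 5-coord order as C):

  1: (0, 10, 6, 5, 3);  2: (1, 2, 11, 6, 0);  3: (5, 6, 9, 0, 8);  4: (0, 10, 6, 5, 3);  5: (5, 6, 9, 0, 8);  6: (0, 10, 6, 5, 3);  7: (0, 10, 6, 5, 3);  8: (0, 10, 6, 5, 3);  9: (5, 1, 0, 8, 5);  10: (1, 2, 11, 6, 0);  11: (9, 5, 9, 3, 2);  12: (5, 6, 9, 0, 8)

5 distinct reps among the 12 weights ⇒ 5 W_29-linkage classes:

[[1, 4, 6, 7, 8], [2, 10], [3, 5, 12], [9], [11]]


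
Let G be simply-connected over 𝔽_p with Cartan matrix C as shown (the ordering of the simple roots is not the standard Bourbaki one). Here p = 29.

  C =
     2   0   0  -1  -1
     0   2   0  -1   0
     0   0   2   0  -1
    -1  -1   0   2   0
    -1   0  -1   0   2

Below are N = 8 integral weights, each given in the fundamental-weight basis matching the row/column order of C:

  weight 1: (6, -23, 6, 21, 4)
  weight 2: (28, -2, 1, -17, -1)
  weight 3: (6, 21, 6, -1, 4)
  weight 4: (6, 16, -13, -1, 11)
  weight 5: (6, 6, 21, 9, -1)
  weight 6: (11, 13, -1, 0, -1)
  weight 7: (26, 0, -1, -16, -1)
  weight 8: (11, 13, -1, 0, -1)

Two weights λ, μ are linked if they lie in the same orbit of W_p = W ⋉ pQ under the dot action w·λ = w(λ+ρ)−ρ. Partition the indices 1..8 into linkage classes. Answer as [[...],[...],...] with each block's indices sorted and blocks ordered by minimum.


A_5 Cartan matrix, 5 simple roots permuted; ρ=(1,1,1,1,1).

Alcove-folded reps (p=29, 8 weights, presented ϖ-order):

  λ_1+ρ ↦ (7, 10, 5, 0, 0)
  λ_2+ρ ↦ (12, 14, 0, 1, 0)
  λ_3+ρ ↦ (7, 10, 5, 0, 0)
  λ_4+ρ ↦ (7, 10, 5, 0, 0)
  λ_5+ρ ↦ (7, 10, 5, 0, 0)
  λ_6+ρ ↦ (12, 14, 0, 1, 0)
  λ_7+ρ ↦ (12, 14, 0, 1, 0)
  λ_8+ρ ↦ (12, 14, 0, 1, 0)

The 8 indices split into 2 linkage classes (same alcove rep ⇔ same W_29-dot-orbit):

[[1, 3, 4, 5], [2, 6, 7, 8]]


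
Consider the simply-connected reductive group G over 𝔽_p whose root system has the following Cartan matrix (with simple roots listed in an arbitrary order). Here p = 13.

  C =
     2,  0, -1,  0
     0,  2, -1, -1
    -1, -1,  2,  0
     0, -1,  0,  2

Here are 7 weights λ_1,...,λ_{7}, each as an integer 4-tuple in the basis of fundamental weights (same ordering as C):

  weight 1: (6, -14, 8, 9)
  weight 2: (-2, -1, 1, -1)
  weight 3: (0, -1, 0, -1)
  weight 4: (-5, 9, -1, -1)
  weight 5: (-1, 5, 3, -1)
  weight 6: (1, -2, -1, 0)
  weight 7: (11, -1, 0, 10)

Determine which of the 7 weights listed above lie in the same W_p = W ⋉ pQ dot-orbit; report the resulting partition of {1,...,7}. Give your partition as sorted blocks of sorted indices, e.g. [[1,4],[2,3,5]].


Type A_4, rank 4, |W|=120; reorder rows/cols to standard.

Each λ_j+ρ reduced to Ā_13; 4-tuples below use C's row order:

    λ_1+ρ ↦ (0, 6, 4, 0)
    λ_2+ρ ↦ (1, 0, 1, 0)
    λ_3+ρ ↦ (1, 0, 1, 0)
    λ_4+ρ ↦ (0, 6, 4, 0)
    λ_5+ρ ↦ (0, 6, 4, 0)
    λ_6+ρ ↦ (1, 0, 1, 0)
    λ_7+ρ ↦ (1, 0, 1, 0)

2 distinct reps among the 7 weights ⇒ 2 W_13-linkage classes:

[[1, 4, 5], [2, 3, 6, 7]]


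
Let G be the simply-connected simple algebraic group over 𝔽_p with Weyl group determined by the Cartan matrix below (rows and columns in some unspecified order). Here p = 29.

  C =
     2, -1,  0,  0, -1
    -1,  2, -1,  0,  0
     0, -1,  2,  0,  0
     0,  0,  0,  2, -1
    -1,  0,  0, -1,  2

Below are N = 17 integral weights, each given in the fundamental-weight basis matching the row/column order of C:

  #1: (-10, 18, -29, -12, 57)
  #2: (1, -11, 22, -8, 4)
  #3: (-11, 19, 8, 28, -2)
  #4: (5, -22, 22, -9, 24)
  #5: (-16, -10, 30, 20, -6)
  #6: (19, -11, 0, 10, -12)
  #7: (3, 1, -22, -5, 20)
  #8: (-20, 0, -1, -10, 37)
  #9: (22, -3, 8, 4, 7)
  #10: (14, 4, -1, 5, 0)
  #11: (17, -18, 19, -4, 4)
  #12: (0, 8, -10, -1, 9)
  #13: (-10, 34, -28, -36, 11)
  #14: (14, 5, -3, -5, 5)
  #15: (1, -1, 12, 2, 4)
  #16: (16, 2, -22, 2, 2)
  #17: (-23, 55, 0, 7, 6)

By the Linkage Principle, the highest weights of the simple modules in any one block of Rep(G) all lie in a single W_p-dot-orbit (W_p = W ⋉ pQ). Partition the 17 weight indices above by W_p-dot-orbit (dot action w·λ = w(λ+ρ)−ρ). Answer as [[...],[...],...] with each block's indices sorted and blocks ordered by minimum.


Root system A_5: the 5×5 matrix C matches after relabeling.

Each λ_j+ρ reduced to Ā_29; 5-tuples below use C's row order:

  [1] (1, 0, 9, 0, 10);  [2] (2, 0, 13, 3, 5);  [3] (1, 0, 9, 0, 10);  [4] (15, 4, 2, 4, 2);  [5] (15, 5, 0, 6, 1);  [6] (1, 0, 9, 0, 10);  [7] (15, 4, 2, 4, 2);  [8] (1, 0, 9, 0, 10);  [9] (15, 5, 0, 6, 1);  [10] (15, 5, 0, 6, 1);  [11] (1, 17, 3, 3, 2);  [12] (1, 0, 9, 0, 10);  [13] (1, 17, 3, 3, 2);  [14] (15, 4, 2, 4, 2);  [15] (2, 0, 13, 3, 5);  [16] (1, 17, 3, 3, 2);  [17] (1, 1, 7, 7, 5)

The 17 indices split into 6 linkage classes (same alcove rep ⇔ same W_29-dot-orbit):

[[1, 3, 6, 8, 12], [2, 15], [4, 7, 14], [5, 9, 10], [11, 13, 16], [17]]


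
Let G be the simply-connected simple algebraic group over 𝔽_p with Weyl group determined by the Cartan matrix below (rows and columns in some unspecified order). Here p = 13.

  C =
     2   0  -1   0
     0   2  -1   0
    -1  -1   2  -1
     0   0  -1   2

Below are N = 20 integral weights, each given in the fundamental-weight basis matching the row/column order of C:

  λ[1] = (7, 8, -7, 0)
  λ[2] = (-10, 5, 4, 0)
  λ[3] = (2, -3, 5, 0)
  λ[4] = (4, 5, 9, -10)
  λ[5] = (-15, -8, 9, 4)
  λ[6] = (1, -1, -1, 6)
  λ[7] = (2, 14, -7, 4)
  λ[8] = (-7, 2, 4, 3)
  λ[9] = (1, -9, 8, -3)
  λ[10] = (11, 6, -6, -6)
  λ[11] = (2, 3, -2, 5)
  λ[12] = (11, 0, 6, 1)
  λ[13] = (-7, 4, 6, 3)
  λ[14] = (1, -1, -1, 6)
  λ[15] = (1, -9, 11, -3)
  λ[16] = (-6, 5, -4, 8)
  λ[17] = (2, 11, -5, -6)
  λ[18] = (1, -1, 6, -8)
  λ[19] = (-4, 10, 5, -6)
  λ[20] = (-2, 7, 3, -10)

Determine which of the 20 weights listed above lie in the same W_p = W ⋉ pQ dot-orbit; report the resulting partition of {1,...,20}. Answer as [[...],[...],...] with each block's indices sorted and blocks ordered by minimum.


Type D_4, rank 4, |W|=192; reorder rows/cols to standard.

Folding the 20 weights λ_j+ρ into Ā_13 (reps in the given 4-coord order):

  1: (2, 3, 1, 5);  2: (5, 2, 1, 3);  3: (3, 2, 3, 1);  4: (3, 2, 3, 1);  5: (2, 3, 1, 5);  6: (2, 0, 0, 7);  7: (1, 7, 1, 1);  8: (5, 2, 1, 3);  9: (1, 7, 1, 1);  10: (2, 3, 1, 5);  11: (2, 3, 1, 5);  12: (3, 2, 3, 1);  13: (3, 2, 3, 1);  14: (2, 0, 0, 7);  15: (1, 7, 1, 1);  16: (3, 2, 3, 1);  17: (5, 2, 1, 3);  18: (2, 0, 0, 7);  19: (1, 7, 1, 1);  20: (5, 2, 1, 3)

Partition of {1..20} into 5 W_13-dot-orbits:

[[1, 5, 10, 11], [2, 8, 17, 20], [3, 4, 12, 13, 16], [6, 14, 18], [7, 9, 15, 19]]


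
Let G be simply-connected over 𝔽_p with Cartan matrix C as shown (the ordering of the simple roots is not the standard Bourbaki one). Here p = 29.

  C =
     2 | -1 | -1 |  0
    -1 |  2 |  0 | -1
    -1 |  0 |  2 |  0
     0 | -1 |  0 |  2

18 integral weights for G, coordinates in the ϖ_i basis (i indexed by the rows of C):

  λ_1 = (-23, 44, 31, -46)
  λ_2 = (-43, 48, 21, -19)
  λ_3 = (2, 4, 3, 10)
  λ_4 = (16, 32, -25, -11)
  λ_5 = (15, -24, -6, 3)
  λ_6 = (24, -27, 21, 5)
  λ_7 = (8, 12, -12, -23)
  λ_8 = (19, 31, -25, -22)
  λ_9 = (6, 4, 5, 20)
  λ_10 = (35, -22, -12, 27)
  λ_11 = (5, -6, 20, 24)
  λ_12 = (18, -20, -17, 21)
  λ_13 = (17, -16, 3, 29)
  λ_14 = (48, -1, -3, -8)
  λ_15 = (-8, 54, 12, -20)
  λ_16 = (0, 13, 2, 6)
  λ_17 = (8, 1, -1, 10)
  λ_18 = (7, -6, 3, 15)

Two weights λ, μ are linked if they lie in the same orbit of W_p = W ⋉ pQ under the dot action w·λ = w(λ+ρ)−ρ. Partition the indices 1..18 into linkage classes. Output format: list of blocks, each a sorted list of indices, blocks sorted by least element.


A_4 Cartan matrix, 4 simple roots permuted; ρ=(1,1,1,1).

Ā_29 reps of the 18 weights (A_4, coords as presented):

    λ_1+ρ ↦ (16, 3, 0, 3)
    λ_2+ρ ↦ (9, 2, 0, 11)
    λ_3+ρ ↦ (3, 5, 4, 11)
    λ_4+ρ ↦ (3, 5, 4, 11)
    λ_5+ρ ↦ (3, 5, 4, 11)
    λ_6+ρ ↦ (1, 5, 3, 2)
    λ_7+ρ ↦ (9, 2, 0, 11)
    λ_8+ρ ↦ (1, 5, 3, 2)
    λ_9+ρ ↦ (3, 5, 4, 11)
    λ_10+ρ ↦ (1, 14, 3, 7)
    λ_11+ρ ↦ (1, 5, 3, 2)
    λ_12+ρ ↦ (16, 3, 0, 3)
    λ_13+ρ ↦ (1, 14, 3, 7)
    λ_14+ρ ↦ (9, 2, 0, 11)
    λ_15+ρ ↦ (16, 3, 0, 3)
    λ_16+ρ ↦ (1, 14, 3, 7)
    λ_17+ρ ↦ (9, 2, 0, 11)
    λ_18+ρ ↦ (3, 5, 4, 11)

The 18 indices split into 5 linkage classes (same alcove rep ⇔ same W_29-dot-orbit):

[[1, 12, 15], [2, 7, 14, 17], [3, 4, 5, 9, 18], [6, 8, 11], [10, 13, 16]]


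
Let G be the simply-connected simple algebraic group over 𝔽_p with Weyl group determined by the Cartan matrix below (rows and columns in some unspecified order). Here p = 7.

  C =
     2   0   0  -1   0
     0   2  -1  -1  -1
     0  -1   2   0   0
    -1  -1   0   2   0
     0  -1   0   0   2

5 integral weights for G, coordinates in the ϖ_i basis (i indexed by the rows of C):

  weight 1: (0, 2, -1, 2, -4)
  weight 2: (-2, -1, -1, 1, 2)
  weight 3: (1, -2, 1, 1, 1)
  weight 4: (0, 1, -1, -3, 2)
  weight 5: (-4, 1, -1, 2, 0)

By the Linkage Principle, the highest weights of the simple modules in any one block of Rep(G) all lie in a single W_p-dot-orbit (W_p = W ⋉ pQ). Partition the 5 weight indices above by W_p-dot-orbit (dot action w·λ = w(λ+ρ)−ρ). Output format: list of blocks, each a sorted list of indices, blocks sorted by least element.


Type D_5, rank 5, |W|=1920; reorder rows/cols to standard.

Alcove-folded reps (p=7, 5 weights, presented ϖ-order):

  [1] (1, 0, 0, 0, 3);  [2] (1, 0, 0, 1, 3);  [3] (2, 1, 1, 0, 1);  [4] (1, 0, 0, 1, 3);  [5] (2, 1, 0, 1, 1)

Grouping the 5 weights by Ā_7-representative: 4 linkage classes.

[[1], [2, 4], [3], [5]]


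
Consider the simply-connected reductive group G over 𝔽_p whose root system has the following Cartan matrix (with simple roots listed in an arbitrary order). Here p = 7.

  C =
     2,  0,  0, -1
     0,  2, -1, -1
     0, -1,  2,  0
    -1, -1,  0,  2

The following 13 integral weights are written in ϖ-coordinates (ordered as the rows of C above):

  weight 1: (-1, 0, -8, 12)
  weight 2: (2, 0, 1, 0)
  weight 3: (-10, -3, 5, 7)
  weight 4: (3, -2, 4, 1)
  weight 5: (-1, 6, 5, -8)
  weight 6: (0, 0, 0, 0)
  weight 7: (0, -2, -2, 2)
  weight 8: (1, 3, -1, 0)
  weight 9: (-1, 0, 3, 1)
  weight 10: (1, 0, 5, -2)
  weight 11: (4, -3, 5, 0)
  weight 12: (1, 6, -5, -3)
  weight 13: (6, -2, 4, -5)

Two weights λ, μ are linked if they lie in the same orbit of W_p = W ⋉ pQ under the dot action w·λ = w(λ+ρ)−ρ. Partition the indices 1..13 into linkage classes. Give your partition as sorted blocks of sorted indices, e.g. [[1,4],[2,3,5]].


C ↔ A_4 under row/col permutation; |W(A_4)| = 120.

Folding the 13 weights λ_j+ρ into Ā_7 (reps in the given 4-coord order):

    1: (1, 0, 0, 0)
    2: (3, 1, 2, 1)
    3: (1, 1, 1, 1)
    4: (1, 1, 1, 1)
    5: (1, 0, 0, 0)
    6: (1, 1, 1, 1)
    7: (1, 1, 1, 1)
    8: (2, 4, 0, 1)
    9: (0, 1, 4, 2)
    10: (0, 0, 5, 1)
    11: (1, 1, 1, 1)
    12: (0, 1, 4, 2)
    13: (2, 4, 0, 1)

6 distinct reps among the 13 weights ⇒ 6 W_7-linkage classes:

[[1, 5], [2], [3, 4, 6, 7, 11], [8, 13], [9, 12], [10]]


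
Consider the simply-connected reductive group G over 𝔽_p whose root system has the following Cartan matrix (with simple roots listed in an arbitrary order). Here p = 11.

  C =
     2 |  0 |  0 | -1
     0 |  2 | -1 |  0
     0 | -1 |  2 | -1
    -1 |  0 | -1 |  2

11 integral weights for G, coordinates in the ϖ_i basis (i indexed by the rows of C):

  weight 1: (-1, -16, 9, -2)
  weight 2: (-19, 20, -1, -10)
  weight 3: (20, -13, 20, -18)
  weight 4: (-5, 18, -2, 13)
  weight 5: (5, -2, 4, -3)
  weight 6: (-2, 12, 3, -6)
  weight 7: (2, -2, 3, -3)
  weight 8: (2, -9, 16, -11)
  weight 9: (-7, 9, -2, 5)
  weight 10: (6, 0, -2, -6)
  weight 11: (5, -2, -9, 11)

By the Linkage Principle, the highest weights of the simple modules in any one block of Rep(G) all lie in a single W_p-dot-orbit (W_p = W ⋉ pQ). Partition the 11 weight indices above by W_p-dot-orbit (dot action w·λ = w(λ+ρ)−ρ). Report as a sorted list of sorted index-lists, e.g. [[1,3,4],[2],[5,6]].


A_4 Cartan matrix, 4 simple roots permuted; ρ=(1,1,1,1).

λ_j+ρ reflected into Ā_11 (⟨·,θ^∨⟩≤11); 4-tuples as given:

  λ_1 → (1, 5, 0, 1);  λ_2 → (1, 5, 0, 1);  λ_3 → (1, 1, 1, 2);  λ_4 → (1, 1, 1, 2);  λ_5 → (4, 1, 2, 2);  λ_6 → (1, 5, 0, 1);  λ_7 → (1, 1, 1, 2);  λ_8 → (1, 1, 1, 2);  λ_9 → (1, 5, 0, 1);  λ_10 → (1, 5, 0, 1);  λ_11 → (1, 1, 1, 2)

These 11 weights hit 3 W_11-dot-orbits; sizes (5, 5, 1):

[[1, 2, 6, 9, 10], [3, 4, 7, 8, 11], [5]]


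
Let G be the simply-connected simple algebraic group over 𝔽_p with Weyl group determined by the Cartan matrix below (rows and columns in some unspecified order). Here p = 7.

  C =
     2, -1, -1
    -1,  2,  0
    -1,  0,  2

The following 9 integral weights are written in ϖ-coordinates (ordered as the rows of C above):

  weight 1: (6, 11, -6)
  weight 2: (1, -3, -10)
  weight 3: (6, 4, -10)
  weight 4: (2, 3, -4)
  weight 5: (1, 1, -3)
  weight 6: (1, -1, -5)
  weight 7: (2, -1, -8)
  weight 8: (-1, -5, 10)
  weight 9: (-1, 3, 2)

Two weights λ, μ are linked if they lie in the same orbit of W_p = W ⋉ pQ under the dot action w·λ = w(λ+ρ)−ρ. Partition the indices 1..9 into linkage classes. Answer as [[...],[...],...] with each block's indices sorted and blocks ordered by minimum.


C ↔ A_3 under row/col permutation; |W(A_3)| = 24.

Alcove-folded reps (p=7, 9 weights, presented ϖ-order):

  λ_1+ρ ↦ (0, 5, 2);  λ_2+ρ ↦ (0, 5, 2);  λ_3+ρ ↦ (0, 2, 2);  λ_4+ρ ↦ (0, 4, 3);  λ_5+ρ ↦ (0, 2, 2);  λ_6+ρ ↦ (0, 2, 2);  λ_7+ρ ↦ (0, 4, 3);  λ_8+ρ ↦ (0, 4, 3);  λ_9+ρ ↦ (0, 4, 3)

Linkage partition of the 9 weights (3 classes, p=7):

[[1, 2], [3, 5, 6], [4, 7, 8, 9]]


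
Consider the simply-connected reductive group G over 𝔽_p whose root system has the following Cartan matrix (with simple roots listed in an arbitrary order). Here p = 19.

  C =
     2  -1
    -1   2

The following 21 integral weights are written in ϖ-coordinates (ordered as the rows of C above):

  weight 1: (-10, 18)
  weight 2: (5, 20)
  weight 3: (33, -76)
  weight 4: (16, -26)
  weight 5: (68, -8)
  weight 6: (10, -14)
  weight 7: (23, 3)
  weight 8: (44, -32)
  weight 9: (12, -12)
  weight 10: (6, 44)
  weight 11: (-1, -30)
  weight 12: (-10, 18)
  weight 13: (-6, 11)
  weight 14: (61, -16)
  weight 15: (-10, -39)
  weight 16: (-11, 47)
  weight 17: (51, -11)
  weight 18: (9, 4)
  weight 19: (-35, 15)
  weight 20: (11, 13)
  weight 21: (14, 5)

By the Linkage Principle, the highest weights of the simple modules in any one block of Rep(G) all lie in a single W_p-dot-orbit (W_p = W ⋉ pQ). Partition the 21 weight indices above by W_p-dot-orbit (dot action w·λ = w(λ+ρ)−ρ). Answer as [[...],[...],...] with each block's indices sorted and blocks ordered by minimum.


Cartan matrix: type A_2 (|W|=6); un-permuting the 2 rows.

Folding the 21 weights λ_j+ρ into Ā_19 (reps in the given 2-coord order):

    λ_1 → (9, 10)
    λ_2 → (2, 11)
    λ_3 → (1, 3)
    λ_4 → (2, 11)
    λ_5 → (5, 7)
    λ_6 → (2, 11)
    λ_7 → (10, 5)
    λ_8 → (5, 7)
    λ_9 → (2, 11)
    λ_10 → (5, 7)
    λ_11 → (9, 10)
    λ_12 → (9, 10)
    λ_13 → (5, 7)
    λ_14 → (10, 5)
    λ_15 → (9, 10)
    λ_16 → (9, 10)
    λ_17 → (10, 5)
    λ_18 → (10, 5)
    λ_19 → (1, 3)
    λ_20 → (5, 7)
    λ_21 → (13, 4)

The 21 indices split into 6 linkage classes (same alcove rep ⇔ same W_19-dot-orbit):

[[1, 11, 12, 15, 16], [2, 4, 6, 9], [3, 19], [5, 8, 10, 13, 20], [7, 14, 17, 18], [21]]


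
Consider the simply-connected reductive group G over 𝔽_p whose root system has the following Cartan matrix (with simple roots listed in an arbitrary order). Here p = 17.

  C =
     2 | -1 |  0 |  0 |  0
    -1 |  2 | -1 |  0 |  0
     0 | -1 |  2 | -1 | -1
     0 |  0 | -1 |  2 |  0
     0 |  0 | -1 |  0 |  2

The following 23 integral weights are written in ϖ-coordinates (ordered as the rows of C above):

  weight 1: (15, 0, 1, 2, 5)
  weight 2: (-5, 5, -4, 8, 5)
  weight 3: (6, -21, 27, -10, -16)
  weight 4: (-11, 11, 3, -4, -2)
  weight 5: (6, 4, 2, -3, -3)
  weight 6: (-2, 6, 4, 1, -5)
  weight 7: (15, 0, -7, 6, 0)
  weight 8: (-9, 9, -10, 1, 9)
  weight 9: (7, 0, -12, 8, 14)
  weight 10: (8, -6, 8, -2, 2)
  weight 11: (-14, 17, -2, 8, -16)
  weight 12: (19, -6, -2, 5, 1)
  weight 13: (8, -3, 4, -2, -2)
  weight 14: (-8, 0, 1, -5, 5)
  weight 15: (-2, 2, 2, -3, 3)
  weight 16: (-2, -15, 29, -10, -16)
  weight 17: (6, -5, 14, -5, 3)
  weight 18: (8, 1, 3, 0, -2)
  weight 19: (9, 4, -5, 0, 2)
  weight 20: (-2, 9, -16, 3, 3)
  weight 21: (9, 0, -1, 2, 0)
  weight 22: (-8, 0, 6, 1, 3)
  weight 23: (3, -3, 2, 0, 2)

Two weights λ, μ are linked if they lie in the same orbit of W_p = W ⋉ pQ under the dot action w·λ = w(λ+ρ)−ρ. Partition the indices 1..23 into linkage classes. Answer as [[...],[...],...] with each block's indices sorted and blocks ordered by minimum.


Type D_5, rank 5, |W|=1920; reorder rows/cols to standard.

Ā_17 reps of the 23 weights (D_5, coords as presented):

  λ_1 → (3, 0, 2, 6, 3);  λ_2 → (3, 0, 2, 6, 3);  λ_3 → (1, 1, 0, 4, 2);  λ_4 → (10, 1, 0, 3, 1);  λ_5 → (7, 2, 1, 1, 1);  λ_6 → (1, 2, 1, 2, 4);  λ_7 → (10, 1, 0, 3, 1);  λ_8 → (1, 2, 1, 2, 4);  λ_9 → (2, 2, 1, 1, 3);  λ_10 → (2, 2, 1, 1, 3);  λ_11 → (1, 1, 0, 4, 2);  λ_12 → (10, 1, 0, 3, 1);  λ_13 → (7, 2, 1, 1, 1);  λ_14 → (1, 1, 0, 4, 2);  λ_15 → (1, 2, 1, 2, 4);  λ_16 → (1, 1, 0, 4, 2);  λ_17 → (7, 2, 1, 1, 1);  λ_18 → (7, 2, 1, 1, 1);  λ_19 → (10, 1, 0, 3, 1);  λ_20 → (7, 2, 1, 1, 1);  λ_21 → (10, 1, 0, 3, 1);  λ_22 → (1, 2, 1, 2, 4);  λ_23 → (2, 2, 1, 1, 3)

6 distinct reps among the 23 weights ⇒ 6 W_17-linkage classes:

[[1, 2], [3, 11, 14, 16], [4, 7, 12, 19, 21], [5, 13, 17, 18, 20], [6, 8, 15, 22], [9, 10, 23]]


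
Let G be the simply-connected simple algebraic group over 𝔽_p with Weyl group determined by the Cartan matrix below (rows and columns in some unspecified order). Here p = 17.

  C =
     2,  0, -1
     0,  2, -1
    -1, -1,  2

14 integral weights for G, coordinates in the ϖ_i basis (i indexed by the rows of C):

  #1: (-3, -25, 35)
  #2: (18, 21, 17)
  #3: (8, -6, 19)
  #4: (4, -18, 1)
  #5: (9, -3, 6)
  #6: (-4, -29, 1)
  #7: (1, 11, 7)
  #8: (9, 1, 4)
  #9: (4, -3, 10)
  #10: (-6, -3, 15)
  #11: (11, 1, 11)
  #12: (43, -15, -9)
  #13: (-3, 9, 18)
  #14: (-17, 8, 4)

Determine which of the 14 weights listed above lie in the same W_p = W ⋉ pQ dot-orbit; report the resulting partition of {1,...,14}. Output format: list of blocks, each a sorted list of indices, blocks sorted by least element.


Cartan matrix: type A_3 (|W|=24); un-permuting the 3 rows.

λ_j+ρ reflected into Ā_17 (⟨·,θ^∨⟩≤17); 3-tuples as given:

  λ_1 → (10, 2, 5);  λ_2 → (5, 2, 9);  λ_3 → (3, 7, 5);  λ_4 → (10, 2, 5);  λ_5 → (10, 2, 5);  λ_6 → (5, 2, 9);  λ_7 → (3, 7, 5);  λ_8 → (10, 2, 5);  λ_9 → (5, 2, 9);  λ_10 → (5, 2, 9);  λ_11 → (3, 7, 5);  λ_12 → (3, 7, 5);  λ_13 → (10, 2, 5);  λ_14 → (5, 2, 9)

These 14 weights hit 3 W_17-dot-orbits; sizes (5, 5, 4):

[[1, 4, 5, 8, 13], [2, 6, 9, 10, 14], [3, 7, 11, 12]]


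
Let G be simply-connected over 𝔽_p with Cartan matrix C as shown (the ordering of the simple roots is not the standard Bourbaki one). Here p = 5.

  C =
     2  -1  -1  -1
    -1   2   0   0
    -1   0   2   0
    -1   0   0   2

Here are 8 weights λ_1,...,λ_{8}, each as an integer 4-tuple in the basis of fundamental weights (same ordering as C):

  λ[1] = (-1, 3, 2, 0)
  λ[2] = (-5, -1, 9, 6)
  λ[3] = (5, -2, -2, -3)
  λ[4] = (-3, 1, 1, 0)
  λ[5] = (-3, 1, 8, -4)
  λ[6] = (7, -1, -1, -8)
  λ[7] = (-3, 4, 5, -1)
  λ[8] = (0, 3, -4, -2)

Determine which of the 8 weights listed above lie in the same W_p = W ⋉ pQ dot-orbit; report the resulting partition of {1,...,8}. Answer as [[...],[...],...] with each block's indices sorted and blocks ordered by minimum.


C ↔ D_4 under row/col permutation; |W(D_4)| = 192.

λ_j+ρ reflected into Ā_5 (⟨·,θ^∨⟩≤5); 4-tuples as given:

  λ_1+ρ ↦ (1, 1, 0, 2);  λ_2+ρ ↦ (1, 0, 0, 1);  λ_3+ρ ↦ (1, 0, 0, 1);  λ_4+ρ ↦ (1, 0, 0, 1);  λ_5+ρ ↦ (1, 1, 0, 2);  λ_6+ρ ↦ (1, 0, 0, 1);  λ_7+ρ ↦ (1, 1, 0, 2);  λ_8+ρ ↦ (1, 1, 0, 2)

Linkage partition of the 8 weights (2 classes, p=5):

[[1, 5, 7, 8], [2, 3, 4, 6]]
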